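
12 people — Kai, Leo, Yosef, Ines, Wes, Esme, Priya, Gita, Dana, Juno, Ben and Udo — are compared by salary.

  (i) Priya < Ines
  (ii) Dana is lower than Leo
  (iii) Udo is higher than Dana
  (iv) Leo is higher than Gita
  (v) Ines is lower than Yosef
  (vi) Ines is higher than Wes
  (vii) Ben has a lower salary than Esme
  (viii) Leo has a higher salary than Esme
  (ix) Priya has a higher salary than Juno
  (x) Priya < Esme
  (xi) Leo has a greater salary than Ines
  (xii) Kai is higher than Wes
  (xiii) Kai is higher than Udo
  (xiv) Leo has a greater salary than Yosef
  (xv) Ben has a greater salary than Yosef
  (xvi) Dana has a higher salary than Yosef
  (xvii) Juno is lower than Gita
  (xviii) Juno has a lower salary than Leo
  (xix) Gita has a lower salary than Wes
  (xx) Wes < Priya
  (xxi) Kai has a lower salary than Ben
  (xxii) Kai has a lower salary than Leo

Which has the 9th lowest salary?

Piecing the relations together gives one ordering: Juno < Gita < Wes < Priya < Ines < Yosef < Dana < Udo < Kai < Ben < Esme < Leo.
The 9th smallest is Kai.

Kai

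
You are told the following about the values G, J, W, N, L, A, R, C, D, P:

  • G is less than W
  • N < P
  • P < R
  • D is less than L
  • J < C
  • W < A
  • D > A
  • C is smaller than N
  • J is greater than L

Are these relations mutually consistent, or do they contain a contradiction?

The single ordering G < W < A < D < L < J < C < N < P < R satisfies every listed relation, so no contradiction arises.

consistent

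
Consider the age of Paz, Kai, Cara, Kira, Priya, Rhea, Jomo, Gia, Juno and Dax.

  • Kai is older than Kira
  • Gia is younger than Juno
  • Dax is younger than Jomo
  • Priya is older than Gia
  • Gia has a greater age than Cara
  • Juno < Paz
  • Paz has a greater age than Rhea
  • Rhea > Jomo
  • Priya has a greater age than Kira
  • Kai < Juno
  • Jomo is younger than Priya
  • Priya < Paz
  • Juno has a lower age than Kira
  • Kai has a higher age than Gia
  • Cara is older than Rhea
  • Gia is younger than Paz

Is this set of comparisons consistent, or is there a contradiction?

We have Kira < Kai stated directly, yet also Kai < Juno < Kira by chaining the others — so Kai < Kira. Contradiction.

inconsistent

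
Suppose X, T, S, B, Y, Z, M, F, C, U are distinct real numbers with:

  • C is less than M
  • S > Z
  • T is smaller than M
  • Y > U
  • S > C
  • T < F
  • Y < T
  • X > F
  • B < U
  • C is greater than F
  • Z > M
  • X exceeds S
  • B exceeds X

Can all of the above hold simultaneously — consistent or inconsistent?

inconsistent

We have Y < T stated directly, yet also T < F < C < M < Z < S < X < B < U < Y by chaining the others — so T < Y. Contradiction.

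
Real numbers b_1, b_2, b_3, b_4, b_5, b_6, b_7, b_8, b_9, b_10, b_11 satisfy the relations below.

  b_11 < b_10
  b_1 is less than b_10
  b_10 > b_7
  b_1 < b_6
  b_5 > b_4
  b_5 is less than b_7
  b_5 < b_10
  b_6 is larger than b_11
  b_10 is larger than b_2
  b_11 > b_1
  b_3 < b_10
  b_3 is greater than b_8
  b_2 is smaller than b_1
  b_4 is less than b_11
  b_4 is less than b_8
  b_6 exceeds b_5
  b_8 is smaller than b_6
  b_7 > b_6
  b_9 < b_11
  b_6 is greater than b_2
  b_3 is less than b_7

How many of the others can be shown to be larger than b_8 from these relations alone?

From b_8 the given relations immediately reach b_3, b_6.
From those, b_7, b_10 — 4 in total.
No other element is forced above b_8 by the given relations, so the count is 4.

4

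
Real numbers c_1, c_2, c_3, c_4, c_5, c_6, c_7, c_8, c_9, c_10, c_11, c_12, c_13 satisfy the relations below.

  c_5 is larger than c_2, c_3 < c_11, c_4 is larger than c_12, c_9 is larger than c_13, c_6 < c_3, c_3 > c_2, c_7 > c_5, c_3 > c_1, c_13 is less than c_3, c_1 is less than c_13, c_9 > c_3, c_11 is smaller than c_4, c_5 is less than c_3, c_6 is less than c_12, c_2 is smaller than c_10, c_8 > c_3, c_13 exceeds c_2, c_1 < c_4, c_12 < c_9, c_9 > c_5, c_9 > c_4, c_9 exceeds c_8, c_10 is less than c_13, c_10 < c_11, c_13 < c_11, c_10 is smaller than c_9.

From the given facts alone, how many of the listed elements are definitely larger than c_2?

The elements the relations force above c_2 are c_5, c_10, c_13, c_3, c_11, c_4, c_7, c_8, c_9 — no chain reaches any other.
That is 9.

9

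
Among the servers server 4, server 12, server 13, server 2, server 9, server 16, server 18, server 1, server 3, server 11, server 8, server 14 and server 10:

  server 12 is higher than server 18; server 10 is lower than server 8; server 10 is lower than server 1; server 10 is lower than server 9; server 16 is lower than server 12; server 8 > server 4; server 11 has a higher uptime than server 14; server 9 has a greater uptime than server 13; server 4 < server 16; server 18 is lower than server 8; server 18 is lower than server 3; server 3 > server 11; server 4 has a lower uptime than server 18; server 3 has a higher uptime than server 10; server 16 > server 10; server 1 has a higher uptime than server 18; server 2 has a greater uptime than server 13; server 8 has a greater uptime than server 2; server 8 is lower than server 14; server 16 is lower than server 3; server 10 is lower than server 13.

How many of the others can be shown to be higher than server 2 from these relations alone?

From server 2 the given relations immediately reach server 8.
From those, server 14 — 2 in total.
From those, server 11 — 3 in total.
From those, server 3 — 4 in total.
No other element is forced above server 2 by the given relations, so the count is 4.

4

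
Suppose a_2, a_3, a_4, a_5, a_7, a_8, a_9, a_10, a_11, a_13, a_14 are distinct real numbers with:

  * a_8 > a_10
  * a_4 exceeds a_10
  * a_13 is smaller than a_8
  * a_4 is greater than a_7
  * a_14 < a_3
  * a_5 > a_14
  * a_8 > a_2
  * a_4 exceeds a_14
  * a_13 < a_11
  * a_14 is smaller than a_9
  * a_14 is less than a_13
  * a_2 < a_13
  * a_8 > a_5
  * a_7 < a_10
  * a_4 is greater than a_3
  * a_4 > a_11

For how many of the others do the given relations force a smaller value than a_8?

The elements the relations force below a_8 are a_7, a_14, a_2, a_5, a_13, a_10 — no chain reaches any other.
That is 6.

6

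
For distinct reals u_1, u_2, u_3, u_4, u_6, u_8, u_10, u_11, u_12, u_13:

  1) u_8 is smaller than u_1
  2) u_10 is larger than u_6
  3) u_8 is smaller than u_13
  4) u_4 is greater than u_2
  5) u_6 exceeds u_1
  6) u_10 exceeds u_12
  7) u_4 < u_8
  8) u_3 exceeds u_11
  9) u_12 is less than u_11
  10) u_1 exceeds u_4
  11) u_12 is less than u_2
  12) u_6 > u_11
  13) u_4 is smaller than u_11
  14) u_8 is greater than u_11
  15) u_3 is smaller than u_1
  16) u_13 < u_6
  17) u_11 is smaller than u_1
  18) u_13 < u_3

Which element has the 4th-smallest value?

u_11

The consecutive relations fix a unique order: u_12 < u_2 < u_4 < u_11 < u_8 < u_13 < u_3 < u_1 < u_6 < u_10.
Counting 4 from the smallest end gives u_11.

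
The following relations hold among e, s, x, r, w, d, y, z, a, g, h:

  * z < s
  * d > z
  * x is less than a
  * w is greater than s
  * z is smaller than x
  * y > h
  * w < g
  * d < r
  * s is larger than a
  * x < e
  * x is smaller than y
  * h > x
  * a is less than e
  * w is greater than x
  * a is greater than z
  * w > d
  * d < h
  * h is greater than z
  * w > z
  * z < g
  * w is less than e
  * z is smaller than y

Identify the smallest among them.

z

Chaining upward from z: directly above it, d, x, a, s, w, h, g, y; then e, r.
That covers every other element, and nothing is given below z, so z is the smallest.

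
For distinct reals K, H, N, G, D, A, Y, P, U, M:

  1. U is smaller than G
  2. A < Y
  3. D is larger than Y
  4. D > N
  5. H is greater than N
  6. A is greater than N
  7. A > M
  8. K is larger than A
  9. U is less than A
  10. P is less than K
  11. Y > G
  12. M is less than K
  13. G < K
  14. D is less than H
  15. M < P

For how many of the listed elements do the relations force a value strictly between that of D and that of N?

2

The relations place N below D. An element lies strictly between them when it is forced above N and also forced below D.
Above N: {A, Y, H, K}. Below D: {U, G, M, A, Y}.
Intersection: {A, Y} — 2.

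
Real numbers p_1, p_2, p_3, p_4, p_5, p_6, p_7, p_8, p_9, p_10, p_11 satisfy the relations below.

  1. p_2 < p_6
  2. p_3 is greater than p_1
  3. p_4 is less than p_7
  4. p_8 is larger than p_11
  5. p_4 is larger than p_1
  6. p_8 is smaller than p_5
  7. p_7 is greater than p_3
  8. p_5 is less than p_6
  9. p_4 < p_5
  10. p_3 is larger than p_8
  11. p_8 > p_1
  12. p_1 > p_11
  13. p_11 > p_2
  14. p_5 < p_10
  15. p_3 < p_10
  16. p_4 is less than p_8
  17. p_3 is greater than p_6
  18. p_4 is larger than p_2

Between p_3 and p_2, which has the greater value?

p_3

p_2 < p_11 < p_1 < p_4 < p_8 < p_5 < p_6 < p_3, by transitivity through p_11, p_1, p_4, p_8, p_5, p_6.
So p_2 < p_3; p_3 is the larger of the two.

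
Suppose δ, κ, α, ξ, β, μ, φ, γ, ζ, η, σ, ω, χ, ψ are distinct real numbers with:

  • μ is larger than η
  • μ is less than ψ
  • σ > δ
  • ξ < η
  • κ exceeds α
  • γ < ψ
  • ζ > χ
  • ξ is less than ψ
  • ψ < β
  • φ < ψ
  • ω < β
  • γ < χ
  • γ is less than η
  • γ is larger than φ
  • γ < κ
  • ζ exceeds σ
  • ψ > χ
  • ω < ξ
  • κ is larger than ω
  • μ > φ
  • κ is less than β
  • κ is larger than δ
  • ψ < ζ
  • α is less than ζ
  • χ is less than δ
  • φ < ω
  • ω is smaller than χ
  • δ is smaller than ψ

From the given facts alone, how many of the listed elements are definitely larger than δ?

5

Directly above δ: ψ, κ, σ.
One step further: β, ζ (5 so far).
No other element is forced above δ by the given relations, so the count is 5.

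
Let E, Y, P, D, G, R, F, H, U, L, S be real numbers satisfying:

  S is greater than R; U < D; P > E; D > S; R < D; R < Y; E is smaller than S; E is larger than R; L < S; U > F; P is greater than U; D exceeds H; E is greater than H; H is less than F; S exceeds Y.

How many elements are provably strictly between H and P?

3

The relations place H below P. An element lies strictly between them when it is forced above H and also forced below P.
Above H: {F, U, E, S, D}. Below P: {F, U, R, E}.
Intersection: {F, U, E} — 3.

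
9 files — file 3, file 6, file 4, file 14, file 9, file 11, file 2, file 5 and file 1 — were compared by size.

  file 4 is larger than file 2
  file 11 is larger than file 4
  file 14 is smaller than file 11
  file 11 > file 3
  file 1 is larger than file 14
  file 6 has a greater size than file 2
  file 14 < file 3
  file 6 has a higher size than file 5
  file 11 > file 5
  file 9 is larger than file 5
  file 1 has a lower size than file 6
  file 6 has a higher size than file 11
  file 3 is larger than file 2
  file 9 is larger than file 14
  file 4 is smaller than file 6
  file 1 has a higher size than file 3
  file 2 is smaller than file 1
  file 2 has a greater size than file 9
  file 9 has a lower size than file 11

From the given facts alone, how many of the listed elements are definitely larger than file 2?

The elements the relations force above file 2 are file 3, file 1, file 4, file 11, file 6 — no chain reaches any other.
That is 5.

5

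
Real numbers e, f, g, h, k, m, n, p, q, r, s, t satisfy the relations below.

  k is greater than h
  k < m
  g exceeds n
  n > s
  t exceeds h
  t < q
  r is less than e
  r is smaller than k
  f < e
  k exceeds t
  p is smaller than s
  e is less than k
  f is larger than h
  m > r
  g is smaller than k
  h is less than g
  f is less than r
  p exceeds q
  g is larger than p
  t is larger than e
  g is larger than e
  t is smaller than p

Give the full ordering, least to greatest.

The consecutive links are each given: h < f; f < r; r < e; e < t; t < q; q < p; p < s; s < n; n < g; g < k; k < m.

h < f < r < e < t < q < p < s < n < g < k < m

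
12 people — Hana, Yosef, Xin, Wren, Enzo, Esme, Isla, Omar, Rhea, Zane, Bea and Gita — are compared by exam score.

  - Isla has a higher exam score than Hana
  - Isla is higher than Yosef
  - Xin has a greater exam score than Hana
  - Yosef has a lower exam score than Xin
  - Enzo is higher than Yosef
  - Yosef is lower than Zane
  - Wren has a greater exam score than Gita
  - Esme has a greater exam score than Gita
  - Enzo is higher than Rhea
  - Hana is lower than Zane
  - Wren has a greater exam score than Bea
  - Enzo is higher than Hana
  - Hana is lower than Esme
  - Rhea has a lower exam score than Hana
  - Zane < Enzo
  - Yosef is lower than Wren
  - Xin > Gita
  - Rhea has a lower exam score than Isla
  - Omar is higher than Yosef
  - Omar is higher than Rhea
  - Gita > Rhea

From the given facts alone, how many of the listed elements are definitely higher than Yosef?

6

The elements the relations force above Yosef are Isla, Zane, Xin, Enzo, Omar, Wren — no chain reaches any other.
That is 6.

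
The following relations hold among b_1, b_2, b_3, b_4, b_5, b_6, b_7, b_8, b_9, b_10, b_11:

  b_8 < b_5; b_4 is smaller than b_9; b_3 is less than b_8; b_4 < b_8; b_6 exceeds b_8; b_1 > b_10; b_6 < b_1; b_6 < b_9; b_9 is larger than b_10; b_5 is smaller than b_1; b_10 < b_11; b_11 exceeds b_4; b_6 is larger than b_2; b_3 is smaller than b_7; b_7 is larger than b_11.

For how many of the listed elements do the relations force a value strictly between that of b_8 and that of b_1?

2

Chaining upward from b_8 reaches: b_6, b_5, b_9.
Chaining downward from b_1 reaches: b_4, b_3, b_10, b_2, b_6, b_5.
Strictly between b_8 and b_1 are those in both lists: b_6, b_5 — 2 elements.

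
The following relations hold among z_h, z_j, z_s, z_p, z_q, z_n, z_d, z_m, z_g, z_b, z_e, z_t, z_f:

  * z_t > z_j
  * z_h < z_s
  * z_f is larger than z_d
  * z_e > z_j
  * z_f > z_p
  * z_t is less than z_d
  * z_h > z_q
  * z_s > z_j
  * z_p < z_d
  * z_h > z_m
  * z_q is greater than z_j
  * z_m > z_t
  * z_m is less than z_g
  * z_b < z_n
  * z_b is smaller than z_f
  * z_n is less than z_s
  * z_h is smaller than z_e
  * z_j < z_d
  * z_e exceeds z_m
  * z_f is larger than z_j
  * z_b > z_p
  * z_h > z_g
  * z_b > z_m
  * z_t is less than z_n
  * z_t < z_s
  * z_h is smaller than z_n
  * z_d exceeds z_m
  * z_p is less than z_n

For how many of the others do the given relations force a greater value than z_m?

The elements the relations force above z_m are z_g, z_d, z_h, z_b, z_e, z_n, z_s, z_f — no chain reaches any other.
That is 8.

8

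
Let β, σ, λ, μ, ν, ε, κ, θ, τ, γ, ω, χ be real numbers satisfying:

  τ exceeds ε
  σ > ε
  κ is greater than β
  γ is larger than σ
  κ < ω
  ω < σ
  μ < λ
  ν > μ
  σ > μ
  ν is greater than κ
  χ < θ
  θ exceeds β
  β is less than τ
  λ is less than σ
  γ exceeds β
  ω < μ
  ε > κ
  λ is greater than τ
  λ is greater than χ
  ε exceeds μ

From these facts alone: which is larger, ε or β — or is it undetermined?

Following the relations from β: β < κ < ω < μ < ε.
So ε is larger.

ε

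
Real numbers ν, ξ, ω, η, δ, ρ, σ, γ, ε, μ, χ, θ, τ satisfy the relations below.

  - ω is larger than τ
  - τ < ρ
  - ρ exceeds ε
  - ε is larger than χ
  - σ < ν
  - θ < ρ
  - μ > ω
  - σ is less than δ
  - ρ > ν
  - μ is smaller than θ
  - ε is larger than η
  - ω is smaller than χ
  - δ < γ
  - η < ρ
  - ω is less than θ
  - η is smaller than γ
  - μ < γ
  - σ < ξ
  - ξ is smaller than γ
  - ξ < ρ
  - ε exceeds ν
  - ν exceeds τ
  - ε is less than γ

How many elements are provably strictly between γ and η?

The relations place η below γ. An element lies strictly between them when it is forced above η and also forced below γ.
Above η: {ε, ρ}. Below γ: {τ, σ, ω, ν, χ, δ, ε, ξ, μ}.
Intersection: {ε} — 1.

1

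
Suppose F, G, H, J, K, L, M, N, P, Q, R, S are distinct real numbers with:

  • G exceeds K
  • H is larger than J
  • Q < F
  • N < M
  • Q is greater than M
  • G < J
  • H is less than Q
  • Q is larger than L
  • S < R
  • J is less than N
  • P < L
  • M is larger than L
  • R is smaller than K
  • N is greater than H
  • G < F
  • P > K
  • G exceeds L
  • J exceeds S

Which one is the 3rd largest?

Piecing the relations together gives one ordering: S < R < K < P < L < G < J < H < N < M < Q < F.
Counting 3 from the largest end gives M.

M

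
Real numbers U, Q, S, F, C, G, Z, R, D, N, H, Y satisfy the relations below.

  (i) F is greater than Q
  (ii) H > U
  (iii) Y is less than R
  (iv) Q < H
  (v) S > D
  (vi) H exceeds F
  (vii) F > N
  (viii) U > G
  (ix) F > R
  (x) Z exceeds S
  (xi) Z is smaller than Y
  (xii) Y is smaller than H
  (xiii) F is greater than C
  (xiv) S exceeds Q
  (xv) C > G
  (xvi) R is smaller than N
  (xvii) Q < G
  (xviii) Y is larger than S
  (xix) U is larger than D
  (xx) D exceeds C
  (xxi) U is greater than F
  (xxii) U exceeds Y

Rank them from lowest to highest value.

Q < G < C < D < S < Z < Y < R < N < F < U < H

Each adjacent pair is fixed by a given relation: Q < G; G < C; C < D; D < S; S < Z; Z < Y; Y < R; R < N; N < F; F < U; U < H. Chaining them end to end gives the full order.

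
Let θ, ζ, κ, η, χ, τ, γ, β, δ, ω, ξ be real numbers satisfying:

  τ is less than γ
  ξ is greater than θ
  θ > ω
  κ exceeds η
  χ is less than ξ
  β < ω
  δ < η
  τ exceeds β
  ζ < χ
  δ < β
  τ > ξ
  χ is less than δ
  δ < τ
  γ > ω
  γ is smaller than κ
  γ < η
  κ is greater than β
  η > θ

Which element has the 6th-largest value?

Chaining the given pairs: ζ < χ < δ < β < ω < θ < ξ < τ < γ < η < κ.
The 6th largest is θ.

θ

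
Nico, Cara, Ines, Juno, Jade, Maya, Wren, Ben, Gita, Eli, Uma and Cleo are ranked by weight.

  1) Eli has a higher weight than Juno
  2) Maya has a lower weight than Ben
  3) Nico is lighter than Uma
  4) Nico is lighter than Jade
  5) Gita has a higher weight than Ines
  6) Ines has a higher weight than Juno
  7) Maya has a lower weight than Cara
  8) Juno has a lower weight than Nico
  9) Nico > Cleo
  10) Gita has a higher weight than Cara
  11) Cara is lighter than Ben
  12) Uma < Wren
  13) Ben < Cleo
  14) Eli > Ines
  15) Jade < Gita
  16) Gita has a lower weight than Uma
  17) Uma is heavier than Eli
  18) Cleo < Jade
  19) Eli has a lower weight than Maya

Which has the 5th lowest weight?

Cara

The consecutive relations fix a unique order: Juno < Ines < Eli < Maya < Cara < Ben < Cleo < Nico < Jade < Gita < Uma < Wren.
Counting 5 from the smallest end gives Cara.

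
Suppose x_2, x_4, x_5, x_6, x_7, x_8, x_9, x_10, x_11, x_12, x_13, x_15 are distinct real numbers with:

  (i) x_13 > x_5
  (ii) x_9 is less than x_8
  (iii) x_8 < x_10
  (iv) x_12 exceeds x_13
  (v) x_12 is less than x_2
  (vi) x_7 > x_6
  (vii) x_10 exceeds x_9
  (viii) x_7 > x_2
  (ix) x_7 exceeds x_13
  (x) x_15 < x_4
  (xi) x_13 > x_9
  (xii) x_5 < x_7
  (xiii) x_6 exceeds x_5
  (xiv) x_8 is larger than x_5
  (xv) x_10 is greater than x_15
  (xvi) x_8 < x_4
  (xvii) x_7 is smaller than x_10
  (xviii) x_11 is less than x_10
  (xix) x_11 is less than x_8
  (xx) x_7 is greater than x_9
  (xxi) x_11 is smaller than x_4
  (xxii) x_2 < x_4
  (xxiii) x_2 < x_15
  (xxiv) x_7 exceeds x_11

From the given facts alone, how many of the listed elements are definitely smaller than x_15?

The elements the relations force below x_15 are x_9, x_5, x_13, x_12, x_2 — no chain reaches any other.
That is 5.

5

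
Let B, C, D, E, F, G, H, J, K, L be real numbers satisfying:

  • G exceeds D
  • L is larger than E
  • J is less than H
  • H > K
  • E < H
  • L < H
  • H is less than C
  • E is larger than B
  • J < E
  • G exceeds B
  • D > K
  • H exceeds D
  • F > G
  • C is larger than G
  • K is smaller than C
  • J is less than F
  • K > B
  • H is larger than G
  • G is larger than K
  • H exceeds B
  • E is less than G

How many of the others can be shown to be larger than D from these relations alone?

4

From D the given relations immediately reach G, H.
From those, F, C — 4 in total.
Nothing else is reachable above D; 4 in all.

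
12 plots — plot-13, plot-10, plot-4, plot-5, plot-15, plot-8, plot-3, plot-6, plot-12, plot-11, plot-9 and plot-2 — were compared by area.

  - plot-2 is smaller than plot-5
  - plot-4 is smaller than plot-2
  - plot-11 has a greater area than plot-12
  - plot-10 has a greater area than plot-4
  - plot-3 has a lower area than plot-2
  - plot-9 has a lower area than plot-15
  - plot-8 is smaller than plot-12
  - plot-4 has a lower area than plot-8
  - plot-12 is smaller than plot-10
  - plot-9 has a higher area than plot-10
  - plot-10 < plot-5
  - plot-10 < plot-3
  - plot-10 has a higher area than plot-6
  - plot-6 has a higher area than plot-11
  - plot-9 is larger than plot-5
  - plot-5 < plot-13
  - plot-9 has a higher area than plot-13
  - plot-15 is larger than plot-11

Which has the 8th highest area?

plot-6

Piecing the relations together gives one ordering: plot-4 < plot-8 < plot-12 < plot-11 < plot-6 < plot-10 < plot-3 < plot-2 < plot-5 < plot-13 < plot-9 < plot-15.
Counting 8 from the largest end gives plot-6.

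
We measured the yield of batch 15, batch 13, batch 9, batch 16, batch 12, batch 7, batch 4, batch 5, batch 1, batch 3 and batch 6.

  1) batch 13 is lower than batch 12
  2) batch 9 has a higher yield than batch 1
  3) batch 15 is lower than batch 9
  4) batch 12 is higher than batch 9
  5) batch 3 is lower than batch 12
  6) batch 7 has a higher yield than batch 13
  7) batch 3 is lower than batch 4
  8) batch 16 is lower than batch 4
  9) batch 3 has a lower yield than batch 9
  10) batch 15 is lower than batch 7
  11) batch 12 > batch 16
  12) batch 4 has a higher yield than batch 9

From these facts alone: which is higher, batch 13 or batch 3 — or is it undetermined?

undetermined

Following every chain through batch 3: above batch 3 we get batch 9, batch 12, batch 4.
batch 13 is not reached, and no chain runs the other way from batch 13 to batch 3.
So the given relations leave the order of batch 3 and batch 13 undetermined.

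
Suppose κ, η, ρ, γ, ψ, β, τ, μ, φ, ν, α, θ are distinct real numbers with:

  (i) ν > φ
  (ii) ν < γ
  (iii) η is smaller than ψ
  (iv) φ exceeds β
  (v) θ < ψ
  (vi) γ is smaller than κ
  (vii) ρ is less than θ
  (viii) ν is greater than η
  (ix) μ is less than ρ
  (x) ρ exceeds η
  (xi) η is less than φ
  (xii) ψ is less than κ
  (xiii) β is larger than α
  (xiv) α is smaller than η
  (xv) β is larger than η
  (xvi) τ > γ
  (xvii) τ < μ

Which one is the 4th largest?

Chaining the given pairs: α < η < β < φ < ν < γ < τ < μ < ρ < θ < ψ < κ.
Counting 4 from the largest end gives ρ.

ρ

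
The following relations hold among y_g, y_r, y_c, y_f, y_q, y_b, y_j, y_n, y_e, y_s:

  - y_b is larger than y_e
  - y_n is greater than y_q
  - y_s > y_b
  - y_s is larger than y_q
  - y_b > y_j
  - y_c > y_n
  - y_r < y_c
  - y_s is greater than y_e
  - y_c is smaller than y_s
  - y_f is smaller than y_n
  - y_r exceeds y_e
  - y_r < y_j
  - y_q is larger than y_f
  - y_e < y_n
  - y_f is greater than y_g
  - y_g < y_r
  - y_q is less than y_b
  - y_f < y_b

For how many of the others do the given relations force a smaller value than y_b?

6

Directly below y_b: y_e, y_f, y_q, y_j.
One step further: y_g, y_r (6 so far).
No other element is forced below y_b by the given relations, so the count is 6.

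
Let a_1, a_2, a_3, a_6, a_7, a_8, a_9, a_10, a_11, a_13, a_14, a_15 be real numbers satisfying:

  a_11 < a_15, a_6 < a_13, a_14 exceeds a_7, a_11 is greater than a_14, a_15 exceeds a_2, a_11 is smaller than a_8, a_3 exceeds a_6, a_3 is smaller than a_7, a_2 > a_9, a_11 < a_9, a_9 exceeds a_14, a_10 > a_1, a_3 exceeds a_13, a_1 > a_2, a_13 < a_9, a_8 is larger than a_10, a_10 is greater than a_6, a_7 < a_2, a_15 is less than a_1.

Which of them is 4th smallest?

Chaining the given pairs: a_6 < a_13 < a_3 < a_7 < a_14 < a_11 < a_9 < a_2 < a_15 < a_1 < a_10 < a_8.
The 4th smallest is a_7.

a_7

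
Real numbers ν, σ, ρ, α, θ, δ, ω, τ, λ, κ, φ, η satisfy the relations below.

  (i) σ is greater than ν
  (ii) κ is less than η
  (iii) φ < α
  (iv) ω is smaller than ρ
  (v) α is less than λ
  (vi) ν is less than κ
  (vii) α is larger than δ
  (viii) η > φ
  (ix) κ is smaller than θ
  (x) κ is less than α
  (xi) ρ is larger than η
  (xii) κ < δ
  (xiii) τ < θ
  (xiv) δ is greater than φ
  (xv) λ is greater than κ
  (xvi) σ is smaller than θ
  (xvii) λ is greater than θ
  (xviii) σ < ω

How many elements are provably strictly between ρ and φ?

1

Chaining upward from φ reaches: δ, η, α, λ.
Chaining downward from ρ reaches: ν, σ, ω, κ, η.
Strictly between φ and ρ are those in both lists: η — 1 element.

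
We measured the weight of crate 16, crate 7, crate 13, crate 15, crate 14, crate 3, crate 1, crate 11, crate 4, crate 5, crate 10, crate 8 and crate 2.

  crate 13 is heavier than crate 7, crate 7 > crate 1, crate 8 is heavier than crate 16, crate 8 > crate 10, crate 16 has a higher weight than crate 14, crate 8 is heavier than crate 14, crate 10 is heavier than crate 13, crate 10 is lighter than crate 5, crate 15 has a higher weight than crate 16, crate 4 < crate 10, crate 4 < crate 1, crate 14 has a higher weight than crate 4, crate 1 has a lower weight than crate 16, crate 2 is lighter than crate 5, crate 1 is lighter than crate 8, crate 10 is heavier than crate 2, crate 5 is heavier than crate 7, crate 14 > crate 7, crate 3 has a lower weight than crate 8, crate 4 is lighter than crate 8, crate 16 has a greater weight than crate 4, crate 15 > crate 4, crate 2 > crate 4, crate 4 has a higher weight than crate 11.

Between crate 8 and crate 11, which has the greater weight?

crate 8

The relevant relations are crate 11 < crate 4; crate 4 < crate 1; crate 1 < crate 7; crate 7 < crate 13; crate 13 < crate 10; crate 10 < crate 8.
Chaining these gives crate 11 < crate 4 < crate 1 < crate 7 < crate 13 < crate 10 < crate 8.
So crate 11 < crate 8; crate 8 is the heavier of the two.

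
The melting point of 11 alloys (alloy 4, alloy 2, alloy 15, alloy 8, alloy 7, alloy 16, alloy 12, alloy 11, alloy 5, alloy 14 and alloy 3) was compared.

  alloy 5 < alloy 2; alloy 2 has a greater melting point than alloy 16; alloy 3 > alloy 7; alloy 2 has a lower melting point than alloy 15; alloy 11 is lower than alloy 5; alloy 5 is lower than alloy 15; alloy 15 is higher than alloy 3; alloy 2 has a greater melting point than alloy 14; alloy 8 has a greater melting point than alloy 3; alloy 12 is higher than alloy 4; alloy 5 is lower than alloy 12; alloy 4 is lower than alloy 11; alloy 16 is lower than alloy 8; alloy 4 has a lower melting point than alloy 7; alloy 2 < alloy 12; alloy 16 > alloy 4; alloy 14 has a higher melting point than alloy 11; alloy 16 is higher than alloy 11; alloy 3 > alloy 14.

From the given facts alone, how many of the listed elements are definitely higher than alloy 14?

5

From alloy 14 the given relations immediately reach alloy 2, alloy 3.
From those, alloy 12, alloy 8, alloy 15 — 5 in total.
No other element is forced above alloy 14 by the given relations, so the count is 5.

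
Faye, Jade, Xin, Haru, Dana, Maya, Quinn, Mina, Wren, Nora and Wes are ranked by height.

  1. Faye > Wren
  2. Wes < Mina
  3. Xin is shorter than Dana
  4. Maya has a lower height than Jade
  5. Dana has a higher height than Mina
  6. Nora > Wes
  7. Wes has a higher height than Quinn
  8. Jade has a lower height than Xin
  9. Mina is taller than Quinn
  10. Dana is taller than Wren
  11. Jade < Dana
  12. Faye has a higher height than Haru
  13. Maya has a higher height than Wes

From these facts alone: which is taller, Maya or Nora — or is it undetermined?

undetermined

Following every chain through Maya: above Maya we get Jade, Xin, Dana; below Maya we get Quinn, Wes.
Nora is not reached, and no chain runs the other way from Nora to Maya.
So the given relations leave the order of Maya and Nora undetermined.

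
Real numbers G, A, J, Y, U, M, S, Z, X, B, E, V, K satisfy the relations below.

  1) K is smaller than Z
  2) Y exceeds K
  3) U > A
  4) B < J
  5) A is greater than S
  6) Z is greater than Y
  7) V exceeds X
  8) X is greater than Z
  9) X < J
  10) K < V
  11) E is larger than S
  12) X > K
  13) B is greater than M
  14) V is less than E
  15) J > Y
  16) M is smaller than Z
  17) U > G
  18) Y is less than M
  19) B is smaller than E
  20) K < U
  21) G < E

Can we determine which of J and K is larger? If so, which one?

J

The relevant relations are K < Y; Y < M; M < Z; Z < X; X < J.
Chaining these gives K < Y < M < Z < X < J.
So J is larger.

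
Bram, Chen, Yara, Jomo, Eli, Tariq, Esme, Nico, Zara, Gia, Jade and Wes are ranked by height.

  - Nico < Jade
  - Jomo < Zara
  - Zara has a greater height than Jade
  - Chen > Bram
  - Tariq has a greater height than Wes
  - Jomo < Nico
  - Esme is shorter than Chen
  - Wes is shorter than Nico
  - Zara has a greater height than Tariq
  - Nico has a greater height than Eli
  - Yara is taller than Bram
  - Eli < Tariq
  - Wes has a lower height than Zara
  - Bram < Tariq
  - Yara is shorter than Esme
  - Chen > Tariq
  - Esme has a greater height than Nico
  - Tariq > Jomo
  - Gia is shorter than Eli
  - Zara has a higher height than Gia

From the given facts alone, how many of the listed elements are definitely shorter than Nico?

4

From Nico the given relations immediately reach Jomo, Wes, Eli.
From those, Gia — 4 in total.
No other element is forced below Nico by the given relations, so the count is 4.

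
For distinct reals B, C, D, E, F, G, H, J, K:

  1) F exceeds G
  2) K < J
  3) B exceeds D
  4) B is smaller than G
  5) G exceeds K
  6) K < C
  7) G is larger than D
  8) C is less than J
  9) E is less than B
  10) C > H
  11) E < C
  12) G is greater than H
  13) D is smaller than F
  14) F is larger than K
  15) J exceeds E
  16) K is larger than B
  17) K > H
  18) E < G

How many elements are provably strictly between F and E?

The relations place E below F. An element lies strictly between them when it is forced above E and also forced below F.
Above E: {B, K, C, J, G}. Below F: {D, H, B, K, G}.
Intersection: {B, K, G} — 3.

3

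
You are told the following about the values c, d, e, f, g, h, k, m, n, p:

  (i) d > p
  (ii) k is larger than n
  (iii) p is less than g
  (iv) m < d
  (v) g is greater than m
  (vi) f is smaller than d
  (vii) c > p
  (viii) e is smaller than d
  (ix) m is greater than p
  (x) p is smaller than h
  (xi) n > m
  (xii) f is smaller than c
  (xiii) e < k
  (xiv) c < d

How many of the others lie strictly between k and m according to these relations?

The relations place m below k. An element lies strictly between them when it is forced above m and also forced below k.
Above m: {g, n, d}. Below k: {p, e, n}.
Intersection: {n} — 1.

1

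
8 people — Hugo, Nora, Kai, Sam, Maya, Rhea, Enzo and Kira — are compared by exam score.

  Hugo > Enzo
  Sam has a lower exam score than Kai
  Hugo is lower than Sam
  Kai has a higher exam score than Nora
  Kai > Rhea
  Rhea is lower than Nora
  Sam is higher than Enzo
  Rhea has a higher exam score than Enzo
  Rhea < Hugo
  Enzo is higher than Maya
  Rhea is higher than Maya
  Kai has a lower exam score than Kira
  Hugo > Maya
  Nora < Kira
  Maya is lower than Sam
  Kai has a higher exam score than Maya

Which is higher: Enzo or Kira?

Kira

The relevant relations are Enzo < Rhea; Rhea < Hugo; Hugo < Sam; Sam < Kai; Kai < Kira.
Together: Enzo < Rhea < Hugo < Sam < Kai < Kira.
So Enzo < Kira; Kira is the higher of the two.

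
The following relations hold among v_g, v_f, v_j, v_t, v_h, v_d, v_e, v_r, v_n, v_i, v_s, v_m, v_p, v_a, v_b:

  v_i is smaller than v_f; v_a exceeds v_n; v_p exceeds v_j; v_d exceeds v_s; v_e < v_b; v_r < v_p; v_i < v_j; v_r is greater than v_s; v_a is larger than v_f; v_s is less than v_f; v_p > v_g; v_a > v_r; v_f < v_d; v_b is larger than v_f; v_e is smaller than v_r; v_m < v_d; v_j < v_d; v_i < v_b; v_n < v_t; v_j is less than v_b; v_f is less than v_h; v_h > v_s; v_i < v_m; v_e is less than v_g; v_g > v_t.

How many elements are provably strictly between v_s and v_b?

The relations place v_s below v_b. An element lies strictly between them when it is forced above v_s and also forced below v_b.
Above v_s: {v_f, v_h, v_r, v_p, v_a, v_d}. Below v_b: {v_i, v_e, v_f, v_j}.
Intersection: {v_f} — 1.

1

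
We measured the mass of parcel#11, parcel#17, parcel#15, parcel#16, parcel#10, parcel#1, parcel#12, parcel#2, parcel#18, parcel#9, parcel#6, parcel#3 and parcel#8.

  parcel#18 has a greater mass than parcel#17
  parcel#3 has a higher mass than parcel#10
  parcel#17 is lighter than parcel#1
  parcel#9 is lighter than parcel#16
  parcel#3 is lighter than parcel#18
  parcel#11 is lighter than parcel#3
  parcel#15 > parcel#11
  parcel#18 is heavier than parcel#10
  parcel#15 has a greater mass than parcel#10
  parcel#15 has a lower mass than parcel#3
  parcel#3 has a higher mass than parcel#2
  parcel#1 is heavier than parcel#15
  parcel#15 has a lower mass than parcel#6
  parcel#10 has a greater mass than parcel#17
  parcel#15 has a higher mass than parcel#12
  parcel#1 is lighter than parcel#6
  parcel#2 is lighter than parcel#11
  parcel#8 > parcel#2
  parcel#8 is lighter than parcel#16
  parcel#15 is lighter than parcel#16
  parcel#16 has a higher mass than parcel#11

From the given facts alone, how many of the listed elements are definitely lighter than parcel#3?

6

The elements the relations force below parcel#3 are parcel#2, parcel#12, parcel#11, parcel#17, parcel#10, parcel#15 — no chain reaches any other.
That is 6.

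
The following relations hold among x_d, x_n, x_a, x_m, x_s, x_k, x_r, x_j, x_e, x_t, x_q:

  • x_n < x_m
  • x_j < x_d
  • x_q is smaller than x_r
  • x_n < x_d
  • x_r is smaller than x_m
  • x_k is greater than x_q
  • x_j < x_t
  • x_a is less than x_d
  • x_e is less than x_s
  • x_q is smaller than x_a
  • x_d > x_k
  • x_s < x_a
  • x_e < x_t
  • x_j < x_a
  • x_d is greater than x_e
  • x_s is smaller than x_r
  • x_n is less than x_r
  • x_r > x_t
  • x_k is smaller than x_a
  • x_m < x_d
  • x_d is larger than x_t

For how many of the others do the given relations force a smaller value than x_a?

5

Directly below x_a: x_j, x_q, x_s, x_k.
One step further: x_e (5 so far).
Nothing else is reachable below x_a; 5 in all.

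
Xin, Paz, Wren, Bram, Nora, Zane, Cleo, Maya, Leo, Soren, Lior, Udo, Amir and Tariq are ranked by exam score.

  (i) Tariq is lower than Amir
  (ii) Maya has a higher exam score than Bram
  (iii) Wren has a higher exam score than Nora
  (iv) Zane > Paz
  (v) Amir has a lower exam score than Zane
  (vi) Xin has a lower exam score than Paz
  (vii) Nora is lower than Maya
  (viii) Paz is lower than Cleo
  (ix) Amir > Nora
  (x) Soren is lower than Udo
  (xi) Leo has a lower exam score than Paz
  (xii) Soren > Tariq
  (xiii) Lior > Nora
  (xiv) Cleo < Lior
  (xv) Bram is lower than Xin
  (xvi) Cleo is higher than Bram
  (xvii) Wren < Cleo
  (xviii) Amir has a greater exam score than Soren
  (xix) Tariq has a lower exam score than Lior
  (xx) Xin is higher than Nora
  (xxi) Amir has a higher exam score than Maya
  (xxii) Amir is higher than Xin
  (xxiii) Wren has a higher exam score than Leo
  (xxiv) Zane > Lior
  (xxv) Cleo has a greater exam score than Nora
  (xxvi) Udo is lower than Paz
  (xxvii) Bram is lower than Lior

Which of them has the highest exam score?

Nora is not greatest since Nora < Maya; Bram is not greatest since Bram < Lior; Leo is not greatest since Leo < Paz; Tariq is not greatest since Tariq < Amir; Xin is not greatest since Xin < Amir; Soren is not greatest since Soren < Udo; Udo is not greatest since Udo < Paz; Paz is not greatest since Paz < Cleo; Maya is not greatest since Maya < Amir; Wren is not greatest since Wren < Cleo; Cleo is not greatest since Cleo < Lior; Lior is not greatest since Lior < Zane; Amir is not greatest since Amir < Zane.
Only Zane has nothing above it, so Zane is the highest exam score.

Zane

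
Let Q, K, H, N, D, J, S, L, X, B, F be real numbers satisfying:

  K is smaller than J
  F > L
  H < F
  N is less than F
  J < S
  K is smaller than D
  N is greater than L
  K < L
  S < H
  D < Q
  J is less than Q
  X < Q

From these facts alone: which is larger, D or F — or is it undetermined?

Following every chain through D: above D we get Q; below D we get K.
F is not reached, and no chain runs the other way from F to D.
So the given relations leave the order of D and F undetermined.

undetermined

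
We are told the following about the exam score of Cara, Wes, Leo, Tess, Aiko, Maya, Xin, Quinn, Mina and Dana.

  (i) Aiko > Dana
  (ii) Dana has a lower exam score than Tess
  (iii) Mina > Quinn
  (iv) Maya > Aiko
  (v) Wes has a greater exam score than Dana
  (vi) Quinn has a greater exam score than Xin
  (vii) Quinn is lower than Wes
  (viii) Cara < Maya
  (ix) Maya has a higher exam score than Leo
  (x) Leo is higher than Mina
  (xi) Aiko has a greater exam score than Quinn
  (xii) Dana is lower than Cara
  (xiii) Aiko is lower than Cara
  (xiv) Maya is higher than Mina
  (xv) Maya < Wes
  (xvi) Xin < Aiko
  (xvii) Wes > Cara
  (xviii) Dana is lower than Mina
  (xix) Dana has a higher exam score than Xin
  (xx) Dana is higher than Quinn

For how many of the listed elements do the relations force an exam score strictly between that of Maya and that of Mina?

1

Chaining upward from Mina reaches: Leo, Wes.
Chaining downward from Maya reaches: Xin, Quinn, Dana, Aiko, Cara, Leo.
Strictly between Mina and Maya are those in both lists: Leo — 1 element.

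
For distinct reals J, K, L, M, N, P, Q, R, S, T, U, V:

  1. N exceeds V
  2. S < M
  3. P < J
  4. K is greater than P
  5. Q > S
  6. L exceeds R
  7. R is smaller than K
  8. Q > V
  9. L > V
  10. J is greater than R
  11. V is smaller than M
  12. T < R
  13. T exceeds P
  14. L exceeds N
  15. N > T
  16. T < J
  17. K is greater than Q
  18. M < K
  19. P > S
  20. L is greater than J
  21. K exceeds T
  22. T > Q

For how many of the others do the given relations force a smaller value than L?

8

The elements the relations force below L are S, V, P, Q, T, R, J, N — no chain reaches any other.
That is 8.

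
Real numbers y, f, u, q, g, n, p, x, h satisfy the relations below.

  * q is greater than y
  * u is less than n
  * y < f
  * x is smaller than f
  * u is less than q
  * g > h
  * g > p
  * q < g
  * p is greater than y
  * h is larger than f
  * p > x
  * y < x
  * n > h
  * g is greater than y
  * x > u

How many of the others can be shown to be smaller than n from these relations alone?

From n the given relations immediately reach u, h.
From those, f — 3 in total.
From those, y, x — 5 in total.
Nothing else is reachable below n; 5 in all.

5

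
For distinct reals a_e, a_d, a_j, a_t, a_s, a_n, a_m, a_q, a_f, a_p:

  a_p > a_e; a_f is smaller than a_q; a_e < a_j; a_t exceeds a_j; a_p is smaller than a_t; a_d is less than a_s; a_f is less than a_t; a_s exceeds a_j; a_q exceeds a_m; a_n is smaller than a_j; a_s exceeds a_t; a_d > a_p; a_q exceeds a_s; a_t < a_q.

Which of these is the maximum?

a_q

Chaining downward from a_q: directly below it, a_f, a_t, a_s, a_m; then a_j, a_p, a_d; then a_e, a_n.
That covers every other element, and nothing is given above a_q, so a_q is the maximum.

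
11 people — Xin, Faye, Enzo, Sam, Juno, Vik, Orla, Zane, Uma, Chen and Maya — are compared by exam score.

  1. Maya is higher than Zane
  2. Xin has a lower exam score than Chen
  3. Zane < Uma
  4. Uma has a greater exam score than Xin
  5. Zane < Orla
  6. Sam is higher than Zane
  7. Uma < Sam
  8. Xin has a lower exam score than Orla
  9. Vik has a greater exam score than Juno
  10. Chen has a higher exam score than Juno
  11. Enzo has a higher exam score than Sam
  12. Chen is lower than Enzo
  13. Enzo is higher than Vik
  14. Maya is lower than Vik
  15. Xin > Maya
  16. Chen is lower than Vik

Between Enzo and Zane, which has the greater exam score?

Zane < Maya < Xin < Chen < Vik < Enzo, by transitivity through Maya, Xin, Chen, Vik.
So Zane < Enzo; Enzo is the higher of the two.

Enzo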